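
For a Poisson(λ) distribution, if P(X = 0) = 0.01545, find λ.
λ = 4.1701

For a Poisson(λ) distribution, the PMF at 0 is:
P(X = 0) = λ^0 e^(-λ) / 0! = e^(-λ)

Given P(X = 0) = 0.01545:
e^(-λ) = 0.01545
-λ = ln(0.01545)
λ = -ln(0.01545) = 4.1701

Verification: e^(-4.1701) = 0.01545 ✓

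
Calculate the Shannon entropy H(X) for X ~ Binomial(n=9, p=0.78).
1.6064 nats

We have X ~ Binomial(n=9, p=0.78).

The Shannon entropy measures the uncertainty or information content of the distribution.

For a Binomial distribution with n=9, p=0.78:
H(X) = 1.6064 nats

(In bits, this would be 2.3175 bits.)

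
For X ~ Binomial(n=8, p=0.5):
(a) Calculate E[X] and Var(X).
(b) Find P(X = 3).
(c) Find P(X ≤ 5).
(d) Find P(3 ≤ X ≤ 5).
(a) E[X] = 4.0000, Var(X) = 2.0000
(b) P(X = 3) = 0.218750
(c) P(X ≤ 5) = 0.855469
(d) P(3 ≤ X ≤ 5) = 0.710938

We have X ~ Binomial(n=8, p=0.5).

(a) Moments:
E[X] = 4.0000
Var(X) = 2.0000
σ = √Var(X) = 1.4142

(b) Point probability using PMF:
P(X = 3) = 0.218750

(c) Cumulative probability using CDF:
P(X ≤ 5) = F(5) = 0.855469

(d) Range probability:
P(3 ≤ X ≤ 5) = P(X ≤ 5) - P(X ≤ 2)
                   = F(5) - F(2)
                   = 0.855469 - 0.144531
                   = 0.710938

This means approximately 71.1% of outcomes fall in the interval [3, 5].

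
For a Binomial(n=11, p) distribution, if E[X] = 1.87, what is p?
p = 0.17

For a Binomial(n, p) distribution:
E[X] = n × p

Given n = 11 and E[X] = 1.87:
1.87 = 11 × p
p = 1.87 / 11 = 0.17

Verification: Binomial(11, 0.17) has E[X] = 1.87 ✓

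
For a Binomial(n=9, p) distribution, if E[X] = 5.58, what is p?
p = 0.62

For a Binomial(n, p) distribution:
E[X] = n × p

Given n = 9 and E[X] = 5.58:
5.58 = 9 × p
p = 5.58 / 9 = 0.62

Verification: Binomial(9, 0.62) has E[X] = 5.58 ✓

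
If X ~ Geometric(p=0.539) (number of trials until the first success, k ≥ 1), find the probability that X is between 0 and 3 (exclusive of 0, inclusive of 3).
0.902028

We have X ~ Geometric(p=0.539) (number of trials until the first success, k ≥ 1).

To find P(0 < X ≤ 3), we use:
P(0 < X ≤ 3) = P(X ≤ 3) - P(X ≤ 0)
                 = F(3) - F(0)
                 = 0.902028 - 0.000000
                 = 0.902028

So there's approximately a 90.2% chance that X falls in this range.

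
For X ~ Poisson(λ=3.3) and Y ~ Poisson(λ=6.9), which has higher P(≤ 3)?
X has higher probability (P(X ≤ 3) = 0.5803 > P(Y ≤ 3) = 0.0871)

Compute P(≤ 3) for each distribution:

X ~ Poisson(λ=3.3):
P(X ≤ 3) = 0.5803

Y ~ Poisson(λ=6.9):
P(Y ≤ 3) = 0.0871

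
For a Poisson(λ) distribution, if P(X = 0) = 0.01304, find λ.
λ = 4.3397

For a Poisson(λ) distribution, the PMF at 0 is:
P(X = 0) = λ^0 e^(-λ) / 0! = e^(-λ)

Given P(X = 0) = 0.01304:
e^(-λ) = 0.01304
-λ = ln(0.01304)
λ = -ln(0.01304) = 4.3397

Verification: e^(-4.3397) = 0.01304 ✓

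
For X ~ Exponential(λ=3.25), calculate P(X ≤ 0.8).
0.925726

We have X ~ Exponential(λ=3.25).

The CDF gives us P(X ≤ k).

Using the CDF:
P(X ≤ 0.8) = 0.925726

This means there's approximately a 92.6% chance that X is at most 0.8.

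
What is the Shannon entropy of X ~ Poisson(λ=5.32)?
2.2368 nats

We have X ~ Poisson(λ=5.32).

The Shannon entropy measures the uncertainty or information content of the distribution.

For a Poisson distribution with λ=5.32:
H(X) = 2.2368 nats

(In bits, this would be 3.2270 bits.)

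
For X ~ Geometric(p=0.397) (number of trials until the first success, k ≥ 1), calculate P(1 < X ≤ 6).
0.554927

We have X ~ Geometric(p=0.397) (number of trials until the first success, k ≥ 1).

To find P(1 < X ≤ 6), we use:
P(1 < X ≤ 6) = P(X ≤ 6) - P(X ≤ 1)
                 = F(6) - F(1)
                 = 0.951927 - 0.397000
                 = 0.554927

So there's approximately a 55.5% chance that X falls in this range.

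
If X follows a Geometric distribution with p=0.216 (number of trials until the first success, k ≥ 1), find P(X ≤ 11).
0.931218

We have X ~ Geometric(p=0.216) (number of trials until the first success, k ≥ 1).

The CDF gives us P(X ≤ k).

Using the CDF:
P(X ≤ 11) = 0.931218

This means there's approximately a 93.1% chance that X is at most 11.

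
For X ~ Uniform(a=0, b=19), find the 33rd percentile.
6.2700

We have X ~ Uniform(a=0, b=19).

We want to find x such that P(X ≤ x) = 0.33.

This is the 33rd percentile, which means 33% of values fall below this point.

Using the inverse CDF (quantile function):
x = F⁻¹(0.33) = 6.2700

Verification: P(X ≤ 6.2700) = 0.33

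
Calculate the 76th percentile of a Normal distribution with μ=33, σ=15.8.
44.1596

We have X ~ Normal(μ=33, σ=15.8).

We want to find x such that P(X ≤ x) = 0.76.

This is the 76th percentile, which means 76% of values fall below this point.

Using the inverse CDF (quantile function):
x = F⁻¹(0.76) = 44.1596

Verification: P(X ≤ 44.1596) = 0.76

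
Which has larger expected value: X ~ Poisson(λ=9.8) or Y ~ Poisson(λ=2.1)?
X has larger mean (9.8000 > 2.1000)

Compute the expected value for each distribution:

X ~ Poisson(λ=9.8):
E[X] = 9.8000

Y ~ Poisson(λ=2.1):
E[Y] = 2.1000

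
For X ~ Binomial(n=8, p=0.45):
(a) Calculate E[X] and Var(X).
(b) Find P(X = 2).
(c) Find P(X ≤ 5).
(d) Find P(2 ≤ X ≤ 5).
(a) E[X] = 3.6000, Var(X) = 1.9800
(b) P(X = 2) = 0.156949
(c) P(X ≤ 5) = 0.911544
(d) P(2 ≤ X ≤ 5) = 0.848363

We have X ~ Binomial(n=8, p=0.45).

(a) Moments:
E[X] = 3.6000
Var(X) = 1.9800
σ = √Var(X) = 1.4071

(b) Point probability using PMF:
P(X = 2) = 0.156949

(c) Cumulative probability using CDF:
P(X ≤ 5) = F(5) = 0.911544

(d) Range probability:
P(2 ≤ X ≤ 5) = P(X ≤ 5) - P(X ≤ 1)
                   = F(5) - F(1)
                   = 0.911544 - 0.063181
                   = 0.848363

This means approximately 84.8% of outcomes fall in the interval [2, 5].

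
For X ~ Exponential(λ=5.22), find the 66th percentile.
0.2067

We have X ~ Exponential(λ=5.22).

We want to find x such that P(X ≤ x) = 0.66.

This is the 66th percentile, which means 66% of values fall below this point.

Using the inverse CDF (quantile function):
x = F⁻¹(0.66) = 0.2067

Verification: P(X ≤ 0.2067) = 0.66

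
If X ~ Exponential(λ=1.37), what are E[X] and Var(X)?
E[X] = 0.7299, Var(X) = 0.5328

We have X ~ Exponential(λ=1.37).

For an Exponential distribution with λ=1.37:

Expected value:
E[X] = 0.7299

Variance:
Var(X) = 0.5328

Standard deviation:
σ = √Var(X) = 0.7299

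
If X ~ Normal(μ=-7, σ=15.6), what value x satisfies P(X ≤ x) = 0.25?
-17.5220

We have X ~ Normal(μ=-7, σ=15.6).

We want to find x such that P(X ≤ x) = 0.25.

This is the 25th percentile, which means 25% of values fall below this point.

Using the inverse CDF (quantile function):
x = F⁻¹(0.25) = -17.5220

Verification: P(X ≤ -17.5220) = 0.25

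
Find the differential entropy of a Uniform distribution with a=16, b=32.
2.7726 nats

We have X ~ Uniform(a=16, b=32).

The differential entropy measures the uncertainty or information content of the distribution.

For a Uniform distribution with a=16, b=32:
h(X) = 2.7726 nats

(In bits, this would be 4.0000 bits.)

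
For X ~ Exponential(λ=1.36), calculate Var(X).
0.5407

We have X ~ Exponential(λ=1.36).

For an Exponential distribution with λ=1.36:
Var(X) = 0.5407

The variance measures the spread of the distribution around the mean.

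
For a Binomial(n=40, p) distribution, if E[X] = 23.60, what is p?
p = 0.59

For a Binomial(n, p) distribution:
E[X] = n × p

Given n = 40 and E[X] = 23.60:
23.60 = 40 × p
p = 23.60 / 40 = 0.59

Verification: Binomial(40, 0.59) has E[X] = 23.60 ✓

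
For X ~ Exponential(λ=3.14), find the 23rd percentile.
0.0832

We have X ~ Exponential(λ=3.14).

We want to find x such that P(X ≤ x) = 0.23.

This is the 23rd percentile, which means 23% of values fall below this point.

Using the inverse CDF (quantile function):
x = F⁻¹(0.23) = 0.0832

Verification: P(X ≤ 0.0832) = 0.23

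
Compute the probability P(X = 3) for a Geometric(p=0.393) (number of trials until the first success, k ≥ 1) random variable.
0.144800

We have X ~ Geometric(p=0.393) (number of trials until the first success, k ≥ 1).

For a Geometric distribution, the PMF gives us the probability of each outcome.

Using the PMF formula:
P(X = 3) = 0.144800

Rounded to 4 decimal places: 0.1448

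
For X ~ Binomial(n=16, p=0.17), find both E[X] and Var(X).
E[X] = 2.7200, Var(X) = 2.2576

We have X ~ Binomial(n=16, p=0.17).

For a Binomial distribution with n=16, p=0.17:

Expected value:
E[X] = 2.7200

Variance:
Var(X) = 2.2576

Standard deviation:
σ = √Var(X) = 1.5025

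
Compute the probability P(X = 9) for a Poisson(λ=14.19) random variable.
0.044202

We have X ~ Poisson(λ=14.19).

For a Poisson distribution, the PMF gives us the probability of each outcome.

Using the PMF formula:
P(X = 9) = 0.044202

Rounded to 4 decimal places: 0.0442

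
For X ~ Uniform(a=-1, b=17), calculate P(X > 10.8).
0.344444

We have X ~ Uniform(a=-1, b=17).

P(X > 10.8) = 1 - P(X ≤ 10.8)
                = 1 - F(10.8)
                = 1 - 0.655556
                = 0.344444

So there's approximately a 34.4% chance that X exceeds 10.8.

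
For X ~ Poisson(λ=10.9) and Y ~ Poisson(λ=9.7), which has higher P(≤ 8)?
Y has higher probability (P(Y ≤ 8) = 0.3676 > P(X ≤ 8) = 0.2410)

Compute P(≤ 8) for each distribution:

X ~ Poisson(λ=10.9):
P(X ≤ 8) = 0.2410

Y ~ Poisson(λ=9.7):
P(Y ≤ 8) = 0.3676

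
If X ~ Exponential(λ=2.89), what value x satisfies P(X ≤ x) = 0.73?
0.4531

We have X ~ Exponential(λ=2.89).

We want to find x such that P(X ≤ x) = 0.73.

This is the 73rd percentile, which means 73% of values fall below this point.

Using the inverse CDF (quantile function):
x = F⁻¹(0.73) = 0.4531

Verification: P(X ≤ 0.4531) = 0.73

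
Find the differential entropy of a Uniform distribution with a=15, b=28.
2.5649 nats

We have X ~ Uniform(a=15, b=28).

The differential entropy measures the uncertainty or information content of the distribution.

For a Uniform distribution with a=15, b=28:
h(X) = 2.5649 nats

(In bits, this would be 3.7004 bits.)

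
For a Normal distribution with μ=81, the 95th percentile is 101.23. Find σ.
σ = 12.2990

For X ~ Normal(μ, σ), the p-th percentile satisfies x = μ + z_p × σ,
where z_p = Φ⁻¹(p) is the standard normal quantile.

Step 1: z_{0.95} = Φ⁻¹(0.95) = 1.6449

Step 2: Solve for σ:
101.23 = 81 + 1.6449 × σ
σ = (101.23 - 81) / 1.6449
σ = 20.23 / 1.6449
σ = 12.2990

Verification: μ + z × σ = 81 + 1.6449 × 12.2990 = 101.23 ✓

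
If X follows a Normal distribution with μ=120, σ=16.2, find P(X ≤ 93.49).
0.050876

We have X ~ Normal(μ=120, σ=16.2).

The CDF gives us P(X ≤ k).

Using the CDF:
P(X ≤ 93.49) = 0.050876

This means there's approximately a 5.1% chance that X is at most 93.49.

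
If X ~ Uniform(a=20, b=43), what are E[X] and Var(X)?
E[X] = 31.5000, Var(X) = 44.0833

We have X ~ Uniform(a=20, b=43).

For a Uniform distribution with a=20, b=43:

Expected value:
E[X] = 31.5000

Variance:
Var(X) = 44.0833

Standard deviation:
σ = √Var(X) = 6.6395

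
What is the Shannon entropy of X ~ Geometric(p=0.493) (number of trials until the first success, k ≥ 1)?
1.4058 nats

We have X ~ Geometric(p=0.493) (number of trials until the first success, k ≥ 1).

The Shannon entropy measures the uncertainty or information content of the distribution.

For a Geometric distribution with p=0.493 (number of trials until the first success, k ≥ 1):
H(X) = 1.4058 nats

(In bits, this would be 2.0281 bits.)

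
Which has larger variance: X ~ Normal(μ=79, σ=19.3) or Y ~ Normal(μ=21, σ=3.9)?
X has larger variance (372.4900 > 15.2100)

Compute the variance for each distribution:

X ~ Normal(μ=79, σ=19.3):
Var(X) = 372.4900

Y ~ Normal(μ=21, σ=3.9):
Var(Y) = 15.2100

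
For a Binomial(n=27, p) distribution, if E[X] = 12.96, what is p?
p = 0.48

For a Binomial(n, p) distribution:
E[X] = n × p

Given n = 27 and E[X] = 12.96:
12.96 = 27 × p
p = 12.96 / 27 = 0.48

Verification: Binomial(27, 0.48) has E[X] = 12.96 ✓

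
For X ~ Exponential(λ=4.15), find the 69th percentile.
0.2822

We have X ~ Exponential(λ=4.15).

We want to find x such that P(X ≤ x) = 0.69.

This is the 69th percentile, which means 69% of values fall below this point.

Using the inverse CDF (quantile function):
x = F⁻¹(0.69) = 0.2822

Verification: P(X ≤ 0.2822) = 0.69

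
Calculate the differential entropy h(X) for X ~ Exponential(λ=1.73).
0.4519 nats

We have X ~ Exponential(λ=1.73).

The differential entropy measures the uncertainty or information content of the distribution.

For an Exponential distribution with λ=1.73:
h(X) = 0.4519 nats

(In bits, this would be 0.6519 bits.)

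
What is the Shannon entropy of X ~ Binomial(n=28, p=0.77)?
2.2138 nats

We have X ~ Binomial(n=28, p=0.77).

The Shannon entropy measures the uncertainty or information content of the distribution.

For a Binomial distribution with n=28, p=0.77:
H(X) = 2.2138 nats

(In bits, this would be 3.1939 bits.)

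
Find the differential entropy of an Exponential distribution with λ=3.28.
-0.1878 nats

We have X ~ Exponential(λ=3.28).

The differential entropy measures the uncertainty or information content of the distribution.

For an Exponential distribution with λ=3.28:
h(X) = -0.1878 nats

(In bits, this would be -0.2710 bits.)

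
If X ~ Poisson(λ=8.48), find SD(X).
2.9120

We have X ~ Poisson(λ=8.48).

For a Poisson distribution with λ=8.48:
σ = √Var(X) = 2.9120

The standard deviation is the square root of the variance.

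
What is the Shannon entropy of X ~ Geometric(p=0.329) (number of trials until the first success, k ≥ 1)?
1.9254 nats

We have X ~ Geometric(p=0.329) (number of trials until the first success, k ≥ 1).

The Shannon entropy measures the uncertainty or information content of the distribution.

For a Geometric distribution with p=0.329 (number of trials until the first success, k ≥ 1):
H(X) = 1.9254 nats

(In bits, this would be 2.7778 bits.)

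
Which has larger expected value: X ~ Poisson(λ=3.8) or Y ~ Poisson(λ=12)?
Y has larger mean (12.0000 > 3.8000)

Compute the expected value for each distribution:

X ~ Poisson(λ=3.8):
E[X] = 3.8000

Y ~ Poisson(λ=12):
E[Y] = 12.0000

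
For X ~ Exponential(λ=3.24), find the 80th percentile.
0.4967

We have X ~ Exponential(λ=3.24).

We want to find x such that P(X ≤ x) = 0.8.

This is the 80th percentile, which means 80% of values fall below this point.

Using the inverse CDF (quantile function):
x = F⁻¹(0.8) = 0.4967

Verification: P(X ≤ 0.4967) = 0.8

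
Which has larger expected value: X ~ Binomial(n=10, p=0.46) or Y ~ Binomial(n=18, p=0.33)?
Y has larger mean (5.9400 > 4.6000)

Compute the expected value for each distribution:

X ~ Binomial(n=10, p=0.46):
E[X] = 4.6000

Y ~ Binomial(n=18, p=0.33):
E[Y] = 5.9400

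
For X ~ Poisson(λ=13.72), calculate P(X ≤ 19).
0.934367

We have X ~ Poisson(λ=13.72).

The CDF gives us P(X ≤ k).

Using the CDF:
P(X ≤ 19) = 0.934367

This means there's approximately a 93.4% chance that X is at most 19.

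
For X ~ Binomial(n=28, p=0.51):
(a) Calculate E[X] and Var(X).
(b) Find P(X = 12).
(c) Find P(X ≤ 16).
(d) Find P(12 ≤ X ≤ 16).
(a) E[X] = 14.2800, Var(X) = 6.9972
(b) P(X = 12) = 0.104031
(c) P(X ≤ 16) = 0.798983
(d) P(12 ≤ X ≤ 16) = 0.652357

We have X ~ Binomial(n=28, p=0.51).

(a) Moments:
E[X] = 14.2800
Var(X) = 6.9972
σ = √Var(X) = 2.6452

(b) Point probability using PMF:
P(X = 12) = 0.104031

(c) Cumulative probability using CDF:
P(X ≤ 16) = F(16) = 0.798983

(d) Range probability:
P(12 ≤ X ≤ 16) = P(X ≤ 16) - P(X ≤ 11)
                   = F(16) - F(11)
                   = 0.798983 - 0.146626
                   = 0.652357

This means approximately 65.2% of outcomes fall in the interval [12, 16].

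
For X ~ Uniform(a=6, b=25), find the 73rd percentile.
19.8700

We have X ~ Uniform(a=6, b=25).

We want to find x such that P(X ≤ x) = 0.73.

This is the 73rd percentile, which means 73% of values fall below this point.

Using the inverse CDF (quantile function):
x = F⁻¹(0.73) = 19.8700

Verification: P(X ≤ 19.8700) = 0.73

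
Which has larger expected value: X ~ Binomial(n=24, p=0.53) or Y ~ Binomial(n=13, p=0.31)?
X has larger mean (12.7200 > 4.0300)

Compute the expected value for each distribution:

X ~ Binomial(n=24, p=0.53):
E[X] = 12.7200

Y ~ Binomial(n=13, p=0.31):
E[Y] = 4.0300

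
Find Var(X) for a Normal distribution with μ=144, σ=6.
36.0000

We have X ~ Normal(μ=144, σ=6).

For a Normal distribution with μ=144, σ=6:
Var(X) = 36.0000

The variance measures the spread of the distribution around the mean.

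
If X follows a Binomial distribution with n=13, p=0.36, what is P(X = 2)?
0.074590

We have X ~ Binomial(n=13, p=0.36).

For a Binomial distribution, the PMF gives us the probability of each outcome.

Using the PMF formula:
P(X = 2) = 0.074590

Rounded to 4 decimal places: 0.0746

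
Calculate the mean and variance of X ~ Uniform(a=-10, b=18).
E[X] = 4.0000, Var(X) = 65.3333

We have X ~ Uniform(a=-10, b=18).

For a Uniform distribution with a=-10, b=18:

Expected value:
E[X] = 4.0000

Variance:
Var(X) = 65.3333

Standard deviation:
σ = √Var(X) = 8.0829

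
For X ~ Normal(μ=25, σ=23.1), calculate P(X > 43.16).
0.215891

We have X ~ Normal(μ=25, σ=23.1).

P(X > 43.16) = 1 - P(X ≤ 43.16)
                = 1 - F(43.16)
                = 1 - 0.784109
                = 0.215891

So there's approximately a 21.6% chance that X exceeds 43.16.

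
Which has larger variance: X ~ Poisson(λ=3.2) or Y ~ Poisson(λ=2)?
X has larger variance (3.2000 > 2.0000)

Compute the variance for each distribution:

X ~ Poisson(λ=3.2):
Var(X) = 3.2000

Y ~ Poisson(λ=2):
Var(Y) = 2.0000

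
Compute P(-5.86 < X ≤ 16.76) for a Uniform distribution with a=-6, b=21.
0.837778

We have X ~ Uniform(a=-6, b=21).

To find P(-5.86 < X ≤ 16.76), we use:
P(-5.86 < X ≤ 16.76) = P(X ≤ 16.76) - P(X ≤ -5.86)
                 = F(16.76) - F(-5.86)
                 = 0.842963 - 0.005185
                 = 0.837778

So there's approximately a 83.8% chance that X falls in this range.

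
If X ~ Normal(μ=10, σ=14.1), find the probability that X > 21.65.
0.204334

We have X ~ Normal(μ=10, σ=14.1).

P(X > 21.65) = 1 - P(X ≤ 21.65)
                = 1 - F(21.65)
                = 1 - 0.795666
                = 0.204334

So there's approximately a 20.4% chance that X exceeds 21.65.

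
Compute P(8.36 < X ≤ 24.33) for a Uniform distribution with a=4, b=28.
0.665417

We have X ~ Uniform(a=4, b=28).

To find P(8.36 < X ≤ 24.33), we use:
P(8.36 < X ≤ 24.33) = P(X ≤ 24.33) - P(X ≤ 8.36)
                 = F(24.33) - F(8.36)
                 = 0.847083 - 0.181667
                 = 0.665417

So there's approximately a 66.5% chance that X falls in this range.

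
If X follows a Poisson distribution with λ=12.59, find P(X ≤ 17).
0.911581

We have X ~ Poisson(λ=12.59).

The CDF gives us P(X ≤ k).

Using the CDF:
P(X ≤ 17) = 0.911581

This means there's approximately a 91.2% chance that X is at most 17.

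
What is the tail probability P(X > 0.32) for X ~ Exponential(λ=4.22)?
0.259137

We have X ~ Exponential(λ=4.22).

P(X > 0.32) = 1 - P(X ≤ 0.32)
                = 1 - F(0.32)
                = 1 - 0.740863
                = 0.259137

So there's approximately a 25.9% chance that X exceeds 0.32.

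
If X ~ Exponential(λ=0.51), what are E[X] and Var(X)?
E[X] = 1.9608, Var(X) = 3.8447

We have X ~ Exponential(λ=0.51).

For an Exponential distribution with λ=0.51:

Expected value:
E[X] = 1.9608

Variance:
Var(X) = 3.8447

Standard deviation:
σ = √Var(X) = 1.9608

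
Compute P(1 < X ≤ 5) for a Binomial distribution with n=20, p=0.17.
0.767530

We have X ~ Binomial(n=20, p=0.17).

To find P(1 < X ≤ 5), we use:
P(1 < X ≤ 5) = P(X ≤ 5) - P(X ≤ 1)
                 = F(5) - F(1)
                 = 0.890224 - 0.122694
                 = 0.767530

So there's approximately a 76.8% chance that X falls in this range.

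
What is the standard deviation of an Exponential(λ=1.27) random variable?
0.7874

We have X ~ Exponential(λ=1.27).

For an Exponential distribution with λ=1.27:
σ = √Var(X) = 0.7874

The standard deviation is the square root of the variance.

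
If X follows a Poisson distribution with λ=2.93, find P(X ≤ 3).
0.662910

We have X ~ Poisson(λ=2.93).

The CDF gives us P(X ≤ k).

Using the CDF:
P(X ≤ 3) = 0.662910

This means there's approximately a 66.3% chance that X is at most 3.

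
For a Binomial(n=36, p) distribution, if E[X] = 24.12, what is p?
p = 0.67

For a Binomial(n, p) distribution:
E[X] = n × p

Given n = 36 and E[X] = 24.12:
24.12 = 36 × p
p = 24.12 / 36 = 0.67

Verification: Binomial(36, 0.67) has E[X] = 24.12 ✓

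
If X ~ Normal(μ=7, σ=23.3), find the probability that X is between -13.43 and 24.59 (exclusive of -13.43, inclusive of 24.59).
0.584565

We have X ~ Normal(μ=7, σ=23.3).

To find P(-13.43 < X ≤ 24.59), we use:
P(-13.43 < X ≤ 24.59) = P(X ≤ 24.59) - P(X ≤ -13.43)
                 = F(24.59) - F(-13.43)
                 = 0.774856 - 0.190291
                 = 0.584565

So there's approximately a 58.5% chance that X falls in this range.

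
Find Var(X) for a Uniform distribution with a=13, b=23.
8.3333

We have X ~ Uniform(a=13, b=23).

For a Uniform distribution with a=13, b=23:
Var(X) = 8.3333

The variance measures the spread of the distribution around the mean.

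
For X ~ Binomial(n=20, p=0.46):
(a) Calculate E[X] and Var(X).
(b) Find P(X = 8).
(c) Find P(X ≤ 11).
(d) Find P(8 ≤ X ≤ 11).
(a) E[X] = 9.2000, Var(X) = 4.9680
(b) P(X = 8) = 0.155258
(c) P(X ≤ 11) = 0.848876
(d) P(8 ≤ X ≤ 11) = 0.624804

We have X ~ Binomial(n=20, p=0.46).

(a) Moments:
E[X] = 9.2000
Var(X) = 4.9680
σ = √Var(X) = 2.2289

(b) Point probability using PMF:
P(X = 8) = 0.155258

(c) Cumulative probability using CDF:
P(X ≤ 11) = F(11) = 0.848876

(d) Range probability:
P(8 ≤ X ≤ 11) = P(X ≤ 11) - P(X ≤ 7)
                   = F(11) - F(7)
                   = 0.848876 - 0.224071
                   = 0.624804

This means approximately 62.5% of outcomes fall in the interval [8, 11].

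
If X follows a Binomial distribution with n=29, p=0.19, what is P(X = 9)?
0.047768

We have X ~ Binomial(n=29, p=0.19).

For a Binomial distribution, the PMF gives us the probability of each outcome.

Using the PMF formula:
P(X = 9) = 0.047768

Rounded to 4 decimal places: 0.0478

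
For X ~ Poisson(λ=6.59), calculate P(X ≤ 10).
0.928019

We have X ~ Poisson(λ=6.59).

The CDF gives us P(X ≤ k).

Using the CDF:
P(X ≤ 10) = 0.928019

This means there's approximately a 92.8% chance that X is at most 10.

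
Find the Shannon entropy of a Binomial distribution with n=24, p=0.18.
2.0393 nats

We have X ~ Binomial(n=24, p=0.18).

The Shannon entropy measures the uncertainty or information content of the distribution.

For a Binomial distribution with n=24, p=0.18:
H(X) = 2.0393 nats

(In bits, this would be 2.9420 bits.)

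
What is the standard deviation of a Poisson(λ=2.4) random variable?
1.5492

We have X ~ Poisson(λ=2.4).

For a Poisson distribution with λ=2.4:
σ = √Var(X) = 1.5492

The standard deviation is the square root of the variance.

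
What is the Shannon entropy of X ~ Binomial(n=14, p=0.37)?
2.0077 nats

We have X ~ Binomial(n=14, p=0.37).

The Shannon entropy measures the uncertainty or information content of the distribution.

For a Binomial distribution with n=14, p=0.37:
H(X) = 2.0077 nats

(In bits, this would be 2.8964 bits.)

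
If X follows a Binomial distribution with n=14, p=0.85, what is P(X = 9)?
0.035212

We have X ~ Binomial(n=14, p=0.85).

For a Binomial distribution, the PMF gives us the probability of each outcome.

Using the PMF formula:
P(X = 9) = 0.035212

Rounded to 4 decimal places: 0.0352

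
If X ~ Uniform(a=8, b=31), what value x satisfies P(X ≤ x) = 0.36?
16.2800

We have X ~ Uniform(a=8, b=31).

We want to find x such that P(X ≤ x) = 0.36.

This is the 36th percentile, which means 36% of values fall below this point.

Using the inverse CDF (quantile function):
x = F⁻¹(0.36) = 16.2800

Verification: P(X ≤ 16.2800) = 0.36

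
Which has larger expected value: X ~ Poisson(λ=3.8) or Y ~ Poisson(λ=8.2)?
Y has larger mean (8.2000 > 3.8000)

Compute the expected value for each distribution:

X ~ Poisson(λ=3.8):
E[X] = 3.8000

Y ~ Poisson(λ=8.2):
E[Y] = 8.2000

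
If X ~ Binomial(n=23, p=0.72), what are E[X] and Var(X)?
E[X] = 16.5600, Var(X) = 4.6368

We have X ~ Binomial(n=23, p=0.72).

For a Binomial distribution with n=23, p=0.72:

Expected value:
E[X] = 16.5600

Variance:
Var(X) = 4.6368

Standard deviation:
σ = √Var(X) = 2.1533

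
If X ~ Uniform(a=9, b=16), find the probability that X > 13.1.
0.414286

We have X ~ Uniform(a=9, b=16).

P(X > 13.1) = 1 - P(X ≤ 13.1)
                = 1 - F(13.1)
                = 1 - 0.585714
                = 0.414286

So there's approximately a 41.4% chance that X exceeds 13.1.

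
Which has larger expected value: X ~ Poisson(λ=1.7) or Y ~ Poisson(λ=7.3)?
Y has larger mean (7.3000 > 1.7000)

Compute the expected value for each distribution:

X ~ Poisson(λ=1.7):
E[X] = 1.7000

Y ~ Poisson(λ=7.3):
E[Y] = 7.3000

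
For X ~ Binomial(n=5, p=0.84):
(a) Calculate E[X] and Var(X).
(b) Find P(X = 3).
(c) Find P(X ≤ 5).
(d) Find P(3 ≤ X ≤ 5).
(a) E[X] = 4.2000, Var(X) = 0.6720
(b) P(X = 3) = 0.151732
(c) P(X ≤ 5) = 1.000000
(d) P(3 ≤ X ≤ 5) = 0.968241

We have X ~ Binomial(n=5, p=0.84).

(a) Moments:
E[X] = 4.2000
Var(X) = 0.6720
σ = √Var(X) = 0.8198

(b) Point probability using PMF:
P(X = 3) = 0.151732

(c) Cumulative probability using CDF:
P(X ≤ 5) = F(5) = 1.000000

(d) Range probability:
P(3 ≤ X ≤ 5) = P(X ≤ 5) - P(X ≤ 2)
                   = F(5) - F(2)
                   = 1.000000 - 0.031759
                   = 0.968241

This means approximately 96.8% of outcomes fall in the interval [3, 5].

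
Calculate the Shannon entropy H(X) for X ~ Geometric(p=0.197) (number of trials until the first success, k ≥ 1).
2.5189 nats

We have X ~ Geometric(p=0.197) (number of trials until the first success, k ≥ 1).

The Shannon entropy measures the uncertainty or information content of the distribution.

For a Geometric distribution with p=0.197 (number of trials until the first success, k ≥ 1):
H(X) = 2.5189 nats

(In bits, this would be 3.6339 bits.)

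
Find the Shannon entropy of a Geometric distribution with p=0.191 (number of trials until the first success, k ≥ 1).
2.5532 nats

We have X ~ Geometric(p=0.191) (number of trials until the first success, k ≥ 1).

The Shannon entropy measures the uncertainty or information content of the distribution.

For a Geometric distribution with p=0.191 (number of trials until the first success, k ≥ 1):
H(X) = 2.5532 nats

(In bits, this would be 3.6836 bits.)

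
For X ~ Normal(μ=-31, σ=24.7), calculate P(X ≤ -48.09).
0.244499

We have X ~ Normal(μ=-31, σ=24.7).

The CDF gives us P(X ≤ k).

Using the CDF:
P(X ≤ -48.09) = 0.244499

This means there's approximately a 24.4% chance that X is at most -48.09.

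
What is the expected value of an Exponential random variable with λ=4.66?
0.2146

We have X ~ Exponential(λ=4.66).

For an Exponential distribution with λ=4.66:
E[X] = 0.2146

This is the expected (average) value of X.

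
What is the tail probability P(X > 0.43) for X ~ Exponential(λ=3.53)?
0.219172

We have X ~ Exponential(λ=3.53).

P(X > 0.43) = 1 - P(X ≤ 0.43)
                = 1 - F(0.43)
                = 1 - 0.780828
                = 0.219172

So there's approximately a 21.9% chance that X exceeds 0.43.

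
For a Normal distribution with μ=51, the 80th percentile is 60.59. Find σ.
σ = 11.3947

For X ~ Normal(μ, σ), the p-th percentile satisfies x = μ + z_p × σ,
where z_p = Φ⁻¹(p) is the standard normal quantile.

Step 1: z_{0.8} = Φ⁻¹(0.8) = 0.8416

Step 2: Solve for σ:
60.59 = 51 + 0.8416 × σ
σ = (60.59 - 51) / 0.8416
σ = 9.59 / 0.8416
σ = 11.3947

Verification: μ + z × σ = 51 + 0.8416 × 11.3947 = 60.59 ✓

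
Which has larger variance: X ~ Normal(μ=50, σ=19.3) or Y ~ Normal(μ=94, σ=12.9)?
X has larger variance (372.4900 > 166.4100)

Compute the variance for each distribution:

X ~ Normal(μ=50, σ=19.3):
Var(X) = 372.4900

Y ~ Normal(μ=94, σ=12.9):
Var(Y) = 166.4100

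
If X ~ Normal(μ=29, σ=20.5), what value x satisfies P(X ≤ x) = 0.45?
26.4239

We have X ~ Normal(μ=29, σ=20.5).

We want to find x such that P(X ≤ x) = 0.45.

This is the 45th percentile, which means 45% of values fall below this point.

Using the inverse CDF (quantile function):
x = F⁻¹(0.45) = 26.4239

Verification: P(X ≤ 26.4239) = 0.45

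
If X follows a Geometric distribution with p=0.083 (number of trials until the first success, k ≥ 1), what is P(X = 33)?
0.005187

We have X ~ Geometric(p=0.083) (number of trials until the first success, k ≥ 1).

For a Geometric distribution, the PMF gives us the probability of each outcome.

Using the PMF formula:
P(X = 33) = 0.005187

Rounded to 4 decimal places: 0.0052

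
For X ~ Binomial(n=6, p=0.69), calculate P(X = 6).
0.107918

We have X ~ Binomial(n=6, p=0.69).

For a Binomial distribution, the PMF gives us the probability of each outcome.

Using the PMF formula:
P(X = 6) = 0.107918

Rounded to 4 decimal places: 0.1079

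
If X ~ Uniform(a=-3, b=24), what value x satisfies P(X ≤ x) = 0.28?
4.5600

We have X ~ Uniform(a=-3, b=24).

We want to find x such that P(X ≤ x) = 0.28.

This is the 28th percentile, which means 28% of values fall below this point.

Using the inverse CDF (quantile function):
x = F⁻¹(0.28) = 4.5600

Verification: P(X ≤ 4.5600) = 0.28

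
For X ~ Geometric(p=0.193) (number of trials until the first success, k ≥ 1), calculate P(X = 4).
0.101433

We have X ~ Geometric(p=0.193) (number of trials until the first success, k ≥ 1).

For a Geometric distribution, the PMF gives us the probability of each outcome.

Using the PMF formula:
P(X = 4) = 0.101433

Rounded to 4 decimal places: 0.1014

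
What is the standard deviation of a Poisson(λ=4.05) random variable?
2.0125

We have X ~ Poisson(λ=4.05).

For a Poisson distribution with λ=4.05:
σ = √Var(X) = 2.0125

The standard deviation is the square root of the variance.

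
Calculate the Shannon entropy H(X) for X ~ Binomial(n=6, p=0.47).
1.6152 nats

We have X ~ Binomial(n=6, p=0.47).

The Shannon entropy measures the uncertainty or information content of the distribution.

For a Binomial distribution with n=6, p=0.47:
H(X) = 1.6152 nats

(In bits, this would be 2.3302 bits.)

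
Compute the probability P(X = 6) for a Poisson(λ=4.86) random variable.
0.141845

We have X ~ Poisson(λ=4.86).

For a Poisson distribution, the PMF gives us the probability of each outcome.

Using the PMF formula:
P(X = 6) = 0.141845

Rounded to 4 decimal places: 0.1418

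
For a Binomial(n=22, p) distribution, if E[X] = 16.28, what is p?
p = 0.74

For a Binomial(n, p) distribution:
E[X] = n × p

Given n = 22 and E[X] = 16.28:
16.28 = 22 × p
p = 16.28 / 22 = 0.74

Verification: Binomial(22, 0.74) has E[X] = 16.28 ✓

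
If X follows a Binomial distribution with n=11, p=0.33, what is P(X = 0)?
0.012213

We have X ~ Binomial(n=11, p=0.33).

For a Binomial distribution, the PMF gives us the probability of each outcome.

Using the PMF formula:
P(X = 0) = 0.012213

Rounded to 4 decimal places: 0.0122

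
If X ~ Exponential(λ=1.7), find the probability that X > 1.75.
0.051047

We have X ~ Exponential(λ=1.7).

P(X > 1.75) = 1 - P(X ≤ 1.75)
                = 1 - F(1.75)
                = 1 - 0.948953
                = 0.051047

So there's approximately a 5.1% chance that X exceeds 1.75.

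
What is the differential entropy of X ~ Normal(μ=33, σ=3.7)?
2.7273 nats

We have X ~ Normal(μ=33, σ=3.7).

The differential entropy measures the uncertainty or information content of the distribution.

For a Normal distribution with μ=33, σ=3.7:
h(X) = 2.7273 nats

(In bits, this would be 3.9346 bits.)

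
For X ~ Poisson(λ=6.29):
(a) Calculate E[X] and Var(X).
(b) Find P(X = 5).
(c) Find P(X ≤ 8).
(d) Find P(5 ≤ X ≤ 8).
(a) E[X] = 6.2900, Var(X) = 6.2900
(b) P(X = 5) = 0.152181
(c) P(X ≤ 8) = 0.815895
(d) P(5 ≤ X ≤ 8) = 0.567784

We have X ~ Poisson(λ=6.29).

(a) Moments:
E[X] = 6.2900
Var(X) = 6.2900
σ = √Var(X) = 2.5080

(b) Point probability using PMF:
P(X = 5) = 0.152181

(c) Cumulative probability using CDF:
P(X ≤ 8) = F(8) = 0.815895

(d) Range probability:
P(5 ≤ X ≤ 8) = P(X ≤ 8) - P(X ≤ 4)
                   = F(8) - F(4)
                   = 0.815895 - 0.248111
                   = 0.567784

This means approximately 56.8% of outcomes fall in the interval [5, 8].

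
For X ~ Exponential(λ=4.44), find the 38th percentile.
0.1077

We have X ~ Exponential(λ=4.44).

We want to find x such that P(X ≤ x) = 0.38.

This is the 38th percentile, which means 38% of values fall below this point.

Using the inverse CDF (quantile function):
x = F⁻¹(0.38) = 0.1077

Verification: P(X ≤ 0.1077) = 0.38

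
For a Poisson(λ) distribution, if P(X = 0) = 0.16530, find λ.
λ = 1.8000

For a Poisson(λ) distribution, the PMF at 0 is:
P(X = 0) = λ^0 e^(-λ) / 0! = e^(-λ)

Given P(X = 0) = 0.16530:
e^(-λ) = 0.16530
-λ = ln(0.16530)
λ = -ln(0.16530) = 1.8000

Verification: e^(-1.8000) = 0.16530 ✓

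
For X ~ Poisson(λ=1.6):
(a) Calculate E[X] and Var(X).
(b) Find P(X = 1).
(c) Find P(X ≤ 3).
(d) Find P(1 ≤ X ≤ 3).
(a) E[X] = 1.6000, Var(X) = 1.6000
(b) P(X = 1) = 0.323034
(c) P(X ≤ 3) = 0.921187
(d) P(1 ≤ X ≤ 3) = 0.719290

We have X ~ Poisson(λ=1.6).

(a) Moments:
E[X] = 1.6000
Var(X) = 1.6000
σ = √Var(X) = 1.2649

(b) Point probability using PMF:
P(X = 1) = 0.323034

(c) Cumulative probability using CDF:
P(X ≤ 3) = F(3) = 0.921187

(d) Range probability:
P(1 ≤ X ≤ 3) = P(X ≤ 3) - P(X ≤ 0)
                   = F(3) - F(0)
                   = 0.921187 - 0.201897
                   = 0.719290

This means approximately 71.9% of outcomes fall in the interval [1, 3].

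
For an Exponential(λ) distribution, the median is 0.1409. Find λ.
λ = 4.9194

For X ~ Exponential(λ), the CDF is F(x) = 1 - e^(-λx).
The median m satisfies F(m) = 0.5:
1 - e^(-λm) = 0.5
e^(-λm) = 0.5
λm = ln(2)
m = ln(2) / λ

Given m = 0.1409:
λ = ln(2) / 0.1409 = 0.693147 / 0.1409 = 4.9194

Verification: ln(2) / 4.9194 = 0.1409 ✓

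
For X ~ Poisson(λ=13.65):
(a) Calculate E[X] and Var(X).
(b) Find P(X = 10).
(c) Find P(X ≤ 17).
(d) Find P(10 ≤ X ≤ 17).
(a) E[X] = 13.6500, Var(X) = 13.6500
(b) P(X = 10) = 0.073020
(c) P(X ≤ 17) = 0.851195
(d) P(10 ≤ X ≤ 17) = 0.724162

We have X ~ Poisson(λ=13.65).

(a) Moments:
E[X] = 13.6500
Var(X) = 13.6500
σ = √Var(X) = 3.6946

(b) Point probability using PMF:
P(X = 10) = 0.073020

(c) Cumulative probability using CDF:
P(X ≤ 17) = F(17) = 0.851195

(d) Range probability:
P(10 ≤ X ≤ 17) = P(X ≤ 17) - P(X ≤ 9)
                   = F(17) - F(9)
                   = 0.851195 - 0.127033
                   = 0.724162

This means approximately 72.4% of outcomes fall in the interval [10, 17].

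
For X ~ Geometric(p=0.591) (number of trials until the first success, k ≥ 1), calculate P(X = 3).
0.098863

We have X ~ Geometric(p=0.591) (number of trials until the first success, k ≥ 1).

For a Geometric distribution, the PMF gives us the probability of each outcome.

Using the PMF formula:
P(X = 3) = 0.098863

Rounded to 4 decimal places: 0.0989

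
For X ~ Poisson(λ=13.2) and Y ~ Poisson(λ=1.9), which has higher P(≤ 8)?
Y has higher probability (P(Y ≤ 8) = 0.9998 > P(X ≤ 8) = 0.0910)

Compute P(≤ 8) for each distribution:

X ~ Poisson(λ=13.2):
P(X ≤ 8) = 0.0910

Y ~ Poisson(λ=1.9):
P(Y ≤ 8) = 0.9998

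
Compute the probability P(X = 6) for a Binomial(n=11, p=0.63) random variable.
0.200306

We have X ~ Binomial(n=11, p=0.63).

For a Binomial distribution, the PMF gives us the probability of each outcome.

Using the PMF formula:
P(X = 6) = 0.200306

Rounded to 4 decimal places: 0.2003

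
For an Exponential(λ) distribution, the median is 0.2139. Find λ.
λ = 3.2405

For X ~ Exponential(λ), the CDF is F(x) = 1 - e^(-λx).
The median m satisfies F(m) = 0.5:
1 - e^(-λm) = 0.5
e^(-λm) = 0.5
λm = ln(2)
m = ln(2) / λ

Given m = 0.2139:
λ = ln(2) / 0.2139 = 0.693147 / 0.2139 = 3.2405

Verification: ln(2) / 3.2405 = 0.2139 ✓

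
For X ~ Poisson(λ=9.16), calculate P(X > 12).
0.136177

We have X ~ Poisson(λ=9.16).

P(X > 12) = 1 - P(X ≤ 12)
                = 1 - F(12)
                = 1 - 0.863823
                = 0.136177

So there's approximately a 13.6% chance that X exceeds 12.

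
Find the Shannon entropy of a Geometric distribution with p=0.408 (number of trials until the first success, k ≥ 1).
1.6572 nats

We have X ~ Geometric(p=0.408) (number of trials until the first success, k ≥ 1).

The Shannon entropy measures the uncertainty or information content of the distribution.

For a Geometric distribution with p=0.408 (number of trials until the first success, k ≥ 1):
H(X) = 1.6572 nats

(In bits, this would be 2.3908 bits.)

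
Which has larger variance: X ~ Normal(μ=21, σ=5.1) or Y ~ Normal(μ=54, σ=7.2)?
Y has larger variance (51.8400 > 26.0100)

Compute the variance for each distribution:

X ~ Normal(μ=21, σ=5.1):
Var(X) = 26.0100

Y ~ Normal(μ=54, σ=7.2):
Var(Y) = 51.8400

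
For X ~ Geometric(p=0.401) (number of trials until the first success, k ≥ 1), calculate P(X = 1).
0.401000

We have X ~ Geometric(p=0.401) (number of trials until the first success, k ≥ 1).

For a Geometric distribution, the PMF gives us the probability of each outcome.

Using the PMF formula:
P(X = 1) = 0.401000

Rounded to 4 decimal places: 0.4010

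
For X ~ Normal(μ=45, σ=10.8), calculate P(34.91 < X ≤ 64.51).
0.789493

We have X ~ Normal(μ=45, σ=10.8).

To find P(34.91 < X ≤ 64.51), we use:
P(34.91 < X ≤ 64.51) = P(X ≤ 64.51) - P(X ≤ 34.91)
                 = F(64.51) - F(34.91)
                 = 0.964578 - 0.175085
                 = 0.789493

So there's approximately a 78.9% chance that X falls in this range.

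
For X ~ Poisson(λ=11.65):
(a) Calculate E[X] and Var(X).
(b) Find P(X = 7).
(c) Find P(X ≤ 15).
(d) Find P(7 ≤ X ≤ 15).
(a) E[X] = 11.6500, Var(X) = 11.6500
(b) P(X = 7) = 0.050387
(c) P(X ≤ 15) = 0.868625
(d) P(7 ≤ X ≤ 15) = 0.813065

We have X ~ Poisson(λ=11.65).

(a) Moments:
E[X] = 11.6500
Var(X) = 11.6500
σ = √Var(X) = 3.4132

(b) Point probability using PMF:
P(X = 7) = 0.050387

(c) Cumulative probability using CDF:
P(X ≤ 15) = F(15) = 0.868625

(d) Range probability:
P(7 ≤ X ≤ 15) = P(X ≤ 15) - P(X ≤ 6)
                   = F(15) - F(6)
                   = 0.868625 - 0.055560
                   = 0.813065

This means approximately 81.3% of outcomes fall in the interval [7, 15].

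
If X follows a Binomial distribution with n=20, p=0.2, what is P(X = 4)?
0.218199

We have X ~ Binomial(n=20, p=0.2).

For a Binomial distribution, the PMF gives us the probability of each outcome.

Using the PMF formula:
P(X = 4) = 0.218199

Rounded to 4 decimal places: 0.2182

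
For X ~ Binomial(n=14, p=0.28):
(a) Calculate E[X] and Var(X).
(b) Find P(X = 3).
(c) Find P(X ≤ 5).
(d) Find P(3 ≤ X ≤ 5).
(a) E[X] = 3.9200, Var(X) = 2.8224
(b) P(X = 3) = 0.215394
(c) P(X ≤ 5) = 0.828215
(d) P(3 ≤ X ≤ 5) = 0.624908

We have X ~ Binomial(n=14, p=0.28).

(a) Moments:
E[X] = 3.9200
Var(X) = 2.8224
σ = √Var(X) = 1.6800

(b) Point probability using PMF:
P(X = 3) = 0.215394

(c) Cumulative probability using CDF:
P(X ≤ 5) = F(5) = 0.828215

(d) Range probability:
P(3 ≤ X ≤ 5) = P(X ≤ 5) - P(X ≤ 2)
                   = F(5) - F(2)
                   = 0.828215 - 0.203307
                   = 0.624908

This means approximately 62.5% of outcomes fall in the interval [3, 5].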